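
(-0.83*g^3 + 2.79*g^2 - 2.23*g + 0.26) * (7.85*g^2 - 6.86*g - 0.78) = -6.5155*g^5 + 27.5953*g^4 - 35.9975*g^3 + 15.1626*g^2 - 0.0442*g - 0.2028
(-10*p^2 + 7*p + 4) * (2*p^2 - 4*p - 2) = -20*p^4 + 54*p^3 - 30*p - 8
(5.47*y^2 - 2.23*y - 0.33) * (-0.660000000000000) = -3.6102*y^2 + 1.4718*y + 0.2178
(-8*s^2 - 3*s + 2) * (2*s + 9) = -16*s^3 - 78*s^2 - 23*s + 18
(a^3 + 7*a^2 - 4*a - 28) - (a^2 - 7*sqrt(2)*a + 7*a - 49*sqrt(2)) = a^3 + 6*a^2 - 11*a + 7*sqrt(2)*a - 28 + 49*sqrt(2)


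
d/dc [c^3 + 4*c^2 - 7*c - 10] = 3*c^2 + 8*c - 7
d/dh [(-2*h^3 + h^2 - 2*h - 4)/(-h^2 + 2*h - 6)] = 2*(h^4 - 4*h^3 + 18*h^2 - 10*h + 10)/(h^4 - 4*h^3 + 16*h^2 - 24*h + 36)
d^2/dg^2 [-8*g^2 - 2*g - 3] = -16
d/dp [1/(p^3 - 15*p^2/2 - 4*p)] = 4*(-3*p^2 + 15*p + 4)/(p^2*(-2*p^2 + 15*p + 8)^2)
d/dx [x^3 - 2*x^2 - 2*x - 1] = 3*x^2 - 4*x - 2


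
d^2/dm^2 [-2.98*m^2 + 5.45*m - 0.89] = -5.96000000000000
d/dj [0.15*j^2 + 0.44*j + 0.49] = 0.3*j + 0.44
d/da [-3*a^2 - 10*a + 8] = -6*a - 10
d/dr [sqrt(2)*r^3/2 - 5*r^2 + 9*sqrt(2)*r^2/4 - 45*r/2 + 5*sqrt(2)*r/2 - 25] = 3*sqrt(2)*r^2/2 - 10*r + 9*sqrt(2)*r/2 - 45/2 + 5*sqrt(2)/2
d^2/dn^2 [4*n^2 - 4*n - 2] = 8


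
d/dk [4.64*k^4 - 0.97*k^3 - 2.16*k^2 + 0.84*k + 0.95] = 18.56*k^3 - 2.91*k^2 - 4.32*k + 0.84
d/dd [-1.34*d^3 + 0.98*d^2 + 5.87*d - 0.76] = -4.02*d^2 + 1.96*d + 5.87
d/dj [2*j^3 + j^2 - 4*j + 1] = 6*j^2 + 2*j - 4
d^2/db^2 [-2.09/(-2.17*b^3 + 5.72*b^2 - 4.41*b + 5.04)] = ((23.9096 - 27.2118*b)*(2.17*b^3 - 5.72*b^2 + 4.41*b - 5.04) + 2.09*(6.51*b^2 - 11.44*b + 4.41)*(13.02*b^2 - 22.88*b + 8.82))/(2.17*b^3 - 5.72*b^2 + 4.41*b - 5.04)^3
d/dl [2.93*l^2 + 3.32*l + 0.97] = 5.86*l + 3.32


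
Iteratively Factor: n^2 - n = (n)*(n - 1)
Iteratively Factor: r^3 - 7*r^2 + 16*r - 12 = (r - 2)*(r^2 - 5*r + 6) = (r - 2)^2*(r - 3)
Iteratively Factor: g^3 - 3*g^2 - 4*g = (g - 4)*(g^2 + g) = g*(g - 4)*(g + 1)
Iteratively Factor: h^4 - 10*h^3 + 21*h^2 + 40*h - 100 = (h - 5)*(h^3 - 5*h^2 - 4*h + 20) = (h - 5)*(h + 2)*(h^2 - 7*h + 10) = (h - 5)^2*(h + 2)*(h - 2)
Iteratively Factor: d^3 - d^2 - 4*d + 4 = (d - 2)*(d^2 + d - 2) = (d - 2)*(d + 2)*(d - 1)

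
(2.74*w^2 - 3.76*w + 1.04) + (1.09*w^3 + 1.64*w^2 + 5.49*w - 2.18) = 1.09*w^3 + 4.38*w^2 + 1.73*w - 1.14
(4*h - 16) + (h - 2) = 5*h - 18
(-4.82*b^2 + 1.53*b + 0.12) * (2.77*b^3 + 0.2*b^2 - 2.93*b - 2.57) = -13.3514*b^5 + 3.2741*b^4 + 14.761*b^3 + 7.9285*b^2 - 4.2837*b - 0.3084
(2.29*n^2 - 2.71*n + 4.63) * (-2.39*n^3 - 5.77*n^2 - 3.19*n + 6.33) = -5.4731*n^5 - 6.7364*n^4 - 2.7341*n^3 - 3.5745*n^2 - 31.924*n + 29.3079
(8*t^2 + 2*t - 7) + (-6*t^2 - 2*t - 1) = 2*t^2 - 8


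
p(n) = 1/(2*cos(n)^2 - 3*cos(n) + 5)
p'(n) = (4*sin(n)*cos(n) - 3*sin(n))/(2*cos(n)^2 - 3*cos(n) + 5)^2 = (4*cos(n) - 3)*sin(n)/(-3*cos(n) + cos(2*n) + 6)^2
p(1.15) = 0.24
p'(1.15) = -0.07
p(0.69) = 0.26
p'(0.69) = 0.00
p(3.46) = 0.10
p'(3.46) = 0.02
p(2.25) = 0.13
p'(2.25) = -0.07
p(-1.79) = 0.17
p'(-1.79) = 0.11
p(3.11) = 0.10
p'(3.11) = -0.00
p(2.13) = 0.14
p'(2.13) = -0.08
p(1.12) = 0.25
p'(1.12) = -0.07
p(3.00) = 0.10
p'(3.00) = -0.00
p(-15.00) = 0.12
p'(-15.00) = 0.06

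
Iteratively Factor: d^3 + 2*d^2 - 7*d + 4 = (d - 1)*(d^2 + 3*d - 4) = (d - 1)^2*(d + 4)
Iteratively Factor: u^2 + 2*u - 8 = (u + 4)*(u - 2)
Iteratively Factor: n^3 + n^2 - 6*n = (n - 2)*(n^2 + 3*n) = (n - 2)*(n + 3)*(n)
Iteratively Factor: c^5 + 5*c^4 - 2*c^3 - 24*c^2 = (c)*(c^4 + 5*c^3 - 2*c^2 - 24*c) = c*(c + 4)*(c^3 + c^2 - 6*c) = c*(c + 3)*(c + 4)*(c^2 - 2*c) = c^2*(c + 3)*(c + 4)*(c - 2)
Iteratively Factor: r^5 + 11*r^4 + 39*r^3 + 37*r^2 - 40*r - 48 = (r + 3)*(r^4 + 8*r^3 + 15*r^2 - 8*r - 16) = (r + 1)*(r + 3)*(r^3 + 7*r^2 + 8*r - 16) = (r + 1)*(r + 3)*(r + 4)*(r^2 + 3*r - 4) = (r - 1)*(r + 1)*(r + 3)*(r + 4)*(r + 4)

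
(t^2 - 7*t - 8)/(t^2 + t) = (t - 8)/t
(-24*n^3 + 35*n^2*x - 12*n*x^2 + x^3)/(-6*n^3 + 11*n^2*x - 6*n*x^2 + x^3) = (-8*n + x)/(-2*n + x)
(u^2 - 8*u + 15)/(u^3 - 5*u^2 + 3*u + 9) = (u - 5)/(u^2 - 2*u - 3)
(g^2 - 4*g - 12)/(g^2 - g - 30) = (g + 2)/(g + 5)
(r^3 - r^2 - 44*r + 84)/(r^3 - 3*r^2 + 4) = (r^2 + r - 42)/(r^2 - r - 2)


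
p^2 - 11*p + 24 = (p - 8)*(p - 3)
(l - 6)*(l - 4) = l^2 - 10*l + 24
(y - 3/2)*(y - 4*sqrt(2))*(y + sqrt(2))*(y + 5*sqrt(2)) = y^4 - 3*y^3/2 + 2*sqrt(2)*y^3 - 38*y^2 - 3*sqrt(2)*y^2 - 40*sqrt(2)*y + 57*y + 60*sqrt(2)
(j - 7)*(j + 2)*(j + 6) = j^3 + j^2 - 44*j - 84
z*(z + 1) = z^2 + z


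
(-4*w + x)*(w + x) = -4*w^2 - 3*w*x + x^2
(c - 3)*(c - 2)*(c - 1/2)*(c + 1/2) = c^4 - 5*c^3 + 23*c^2/4 + 5*c/4 - 3/2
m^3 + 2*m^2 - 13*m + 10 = (m - 2)*(m - 1)*(m + 5)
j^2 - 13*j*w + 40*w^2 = (j - 8*w)*(j - 5*w)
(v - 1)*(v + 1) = v^2 - 1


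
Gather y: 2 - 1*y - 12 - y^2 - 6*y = -y^2 - 7*y - 10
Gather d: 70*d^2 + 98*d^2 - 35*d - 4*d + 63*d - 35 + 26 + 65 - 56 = 168*d^2 + 24*d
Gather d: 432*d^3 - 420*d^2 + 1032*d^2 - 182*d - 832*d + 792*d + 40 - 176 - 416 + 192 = 432*d^3 + 612*d^2 - 222*d - 360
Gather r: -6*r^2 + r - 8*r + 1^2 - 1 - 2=-6*r^2 - 7*r - 2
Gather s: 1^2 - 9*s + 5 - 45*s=6 - 54*s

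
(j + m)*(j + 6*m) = j^2 + 7*j*m + 6*m^2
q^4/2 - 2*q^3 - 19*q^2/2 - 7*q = q*(q/2 + 1)*(q - 7)*(q + 1)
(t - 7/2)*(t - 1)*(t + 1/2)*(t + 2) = t^4 - 2*t^3 - 27*t^2/4 + 17*t/4 + 7/2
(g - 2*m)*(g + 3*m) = g^2 + g*m - 6*m^2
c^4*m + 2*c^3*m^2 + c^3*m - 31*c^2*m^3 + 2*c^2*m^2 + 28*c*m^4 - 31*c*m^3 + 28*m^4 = (c - 4*m)*(c - m)*(c + 7*m)*(c*m + m)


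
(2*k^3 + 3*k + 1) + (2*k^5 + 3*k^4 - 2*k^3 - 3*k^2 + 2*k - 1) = 2*k^5 + 3*k^4 - 3*k^2 + 5*k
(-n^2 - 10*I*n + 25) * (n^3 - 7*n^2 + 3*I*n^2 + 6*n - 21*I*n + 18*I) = -n^5 + 7*n^4 - 13*I*n^4 + 49*n^3 + 91*I*n^3 - 385*n^2 - 3*I*n^2 + 330*n - 525*I*n + 450*I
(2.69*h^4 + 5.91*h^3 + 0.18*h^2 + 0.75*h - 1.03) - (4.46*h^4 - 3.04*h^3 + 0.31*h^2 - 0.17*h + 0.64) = -1.77*h^4 + 8.95*h^3 - 0.13*h^2 + 0.92*h - 1.67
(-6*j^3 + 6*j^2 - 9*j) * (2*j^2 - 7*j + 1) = -12*j^5 + 54*j^4 - 66*j^3 + 69*j^2 - 9*j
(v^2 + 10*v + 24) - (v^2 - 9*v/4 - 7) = 49*v/4 + 31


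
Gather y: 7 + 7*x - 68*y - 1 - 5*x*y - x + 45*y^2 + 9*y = 6*x + 45*y^2 + y*(-5*x - 59) + 6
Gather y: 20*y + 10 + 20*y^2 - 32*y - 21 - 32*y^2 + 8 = -12*y^2 - 12*y - 3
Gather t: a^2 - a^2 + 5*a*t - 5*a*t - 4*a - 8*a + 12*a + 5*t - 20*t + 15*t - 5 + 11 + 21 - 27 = 0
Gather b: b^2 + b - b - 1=b^2 - 1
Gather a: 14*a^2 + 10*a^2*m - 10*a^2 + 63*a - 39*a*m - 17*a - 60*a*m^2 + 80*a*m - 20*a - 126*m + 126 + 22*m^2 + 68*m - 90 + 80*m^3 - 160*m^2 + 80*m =a^2*(10*m + 4) + a*(-60*m^2 + 41*m + 26) + 80*m^3 - 138*m^2 + 22*m + 36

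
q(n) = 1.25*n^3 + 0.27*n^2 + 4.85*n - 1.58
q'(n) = 3.75*n^2 + 0.54*n + 4.85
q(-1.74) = -15.79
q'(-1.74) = 15.26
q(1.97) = 18.58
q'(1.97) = 20.47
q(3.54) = 74.42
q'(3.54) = 53.76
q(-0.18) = -2.45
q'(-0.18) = 4.87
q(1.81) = 15.50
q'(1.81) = 18.11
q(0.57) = 1.50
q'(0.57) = 6.38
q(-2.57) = -33.48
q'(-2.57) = 28.23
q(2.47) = 30.88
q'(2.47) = 29.06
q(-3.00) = -47.45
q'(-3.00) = 36.98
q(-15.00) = -4232.33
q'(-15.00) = 840.50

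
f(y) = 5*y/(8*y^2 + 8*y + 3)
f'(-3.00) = -0.13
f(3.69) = 0.13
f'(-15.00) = 0.00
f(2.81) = 0.16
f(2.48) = 0.17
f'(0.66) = -0.02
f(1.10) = 0.26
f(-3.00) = -0.29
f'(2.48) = -0.04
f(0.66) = 0.28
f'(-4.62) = -0.04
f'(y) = 5*y*(-16*y - 8)/(8*y^2 + 8*y + 3)^2 + 5/(8*y^2 + 8*y + 3) = 5*(3 - 8*y^2)/(64*y^4 + 128*y^3 + 112*y^2 + 48*y + 9)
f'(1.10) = -0.07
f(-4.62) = -0.17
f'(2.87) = -0.04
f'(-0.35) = 7.25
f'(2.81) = -0.04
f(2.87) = 0.16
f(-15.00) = -0.04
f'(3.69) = -0.03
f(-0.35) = -1.48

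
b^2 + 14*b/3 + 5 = (b + 5/3)*(b + 3)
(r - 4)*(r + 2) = r^2 - 2*r - 8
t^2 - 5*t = t*(t - 5)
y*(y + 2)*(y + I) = y^3 + 2*y^2 + I*y^2 + 2*I*y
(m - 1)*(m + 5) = m^2 + 4*m - 5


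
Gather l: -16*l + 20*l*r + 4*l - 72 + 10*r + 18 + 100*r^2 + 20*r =l*(20*r - 12) + 100*r^2 + 30*r - 54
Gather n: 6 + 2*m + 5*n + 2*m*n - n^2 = 2*m - n^2 + n*(2*m + 5) + 6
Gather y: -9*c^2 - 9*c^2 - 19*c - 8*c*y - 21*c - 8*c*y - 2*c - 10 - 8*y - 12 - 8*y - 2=-18*c^2 - 42*c + y*(-16*c - 16) - 24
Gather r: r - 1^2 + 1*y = r + y - 1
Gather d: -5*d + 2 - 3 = -5*d - 1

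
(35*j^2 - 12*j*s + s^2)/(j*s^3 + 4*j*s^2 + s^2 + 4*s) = (35*j^2 - 12*j*s + s^2)/(s*(j*s^2 + 4*j*s + s + 4))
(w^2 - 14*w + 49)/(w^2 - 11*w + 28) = (w - 7)/(w - 4)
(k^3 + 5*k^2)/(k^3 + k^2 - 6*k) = k*(k + 5)/(k^2 + k - 6)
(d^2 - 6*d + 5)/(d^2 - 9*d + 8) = (d - 5)/(d - 8)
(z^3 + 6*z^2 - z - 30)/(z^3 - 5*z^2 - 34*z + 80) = (z + 3)/(z - 8)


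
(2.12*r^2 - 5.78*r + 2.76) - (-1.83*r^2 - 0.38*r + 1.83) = 3.95*r^2 - 5.4*r + 0.93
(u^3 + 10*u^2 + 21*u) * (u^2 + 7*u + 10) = u^5 + 17*u^4 + 101*u^3 + 247*u^2 + 210*u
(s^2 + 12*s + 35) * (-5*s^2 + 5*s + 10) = -5*s^4 - 55*s^3 - 105*s^2 + 295*s + 350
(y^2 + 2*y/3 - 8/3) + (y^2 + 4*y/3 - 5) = 2*y^2 + 2*y - 23/3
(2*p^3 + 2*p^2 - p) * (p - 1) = 2*p^4 - 3*p^2 + p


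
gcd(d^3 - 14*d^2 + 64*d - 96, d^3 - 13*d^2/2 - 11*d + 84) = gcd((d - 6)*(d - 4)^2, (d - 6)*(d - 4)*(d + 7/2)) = d^2 - 10*d + 24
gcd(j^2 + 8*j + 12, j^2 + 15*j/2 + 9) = j + 6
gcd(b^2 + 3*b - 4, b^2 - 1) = b - 1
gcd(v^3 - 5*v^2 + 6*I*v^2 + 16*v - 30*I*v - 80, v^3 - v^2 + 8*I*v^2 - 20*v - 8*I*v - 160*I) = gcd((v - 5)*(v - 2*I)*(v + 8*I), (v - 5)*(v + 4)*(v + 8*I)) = v^2 + v*(-5 + 8*I) - 40*I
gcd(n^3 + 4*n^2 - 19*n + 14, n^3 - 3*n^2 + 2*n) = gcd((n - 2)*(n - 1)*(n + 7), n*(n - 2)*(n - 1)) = n^2 - 3*n + 2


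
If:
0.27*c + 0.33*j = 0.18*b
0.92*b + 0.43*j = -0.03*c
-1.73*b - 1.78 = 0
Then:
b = -1.03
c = -3.69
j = 2.46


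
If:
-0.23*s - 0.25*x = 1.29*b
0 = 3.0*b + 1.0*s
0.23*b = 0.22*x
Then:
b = 0.00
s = 0.00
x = 0.00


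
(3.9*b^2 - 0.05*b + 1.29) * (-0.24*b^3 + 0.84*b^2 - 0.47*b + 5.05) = -0.936*b^5 + 3.288*b^4 - 2.1846*b^3 + 20.8021*b^2 - 0.8588*b + 6.5145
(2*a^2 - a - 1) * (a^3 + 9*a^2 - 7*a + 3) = 2*a^5 + 17*a^4 - 24*a^3 + 4*a^2 + 4*a - 3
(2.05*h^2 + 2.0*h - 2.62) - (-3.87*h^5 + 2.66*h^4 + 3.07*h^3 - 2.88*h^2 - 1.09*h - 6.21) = 3.87*h^5 - 2.66*h^4 - 3.07*h^3 + 4.93*h^2 + 3.09*h + 3.59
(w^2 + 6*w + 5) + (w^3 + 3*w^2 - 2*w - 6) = w^3 + 4*w^2 + 4*w - 1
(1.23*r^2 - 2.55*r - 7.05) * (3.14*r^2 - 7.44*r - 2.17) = 3.8622*r^4 - 17.1582*r^3 - 5.8341*r^2 + 57.9855*r + 15.2985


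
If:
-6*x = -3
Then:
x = 1/2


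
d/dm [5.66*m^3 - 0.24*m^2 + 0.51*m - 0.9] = 16.98*m^2 - 0.48*m + 0.51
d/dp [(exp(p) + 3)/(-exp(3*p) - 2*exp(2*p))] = (2*exp(2*p) + 11*exp(p) + 12)*exp(-2*p)/(exp(2*p) + 4*exp(p) + 4)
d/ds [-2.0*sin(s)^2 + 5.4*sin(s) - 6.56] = (5.4 - 4.0*sin(s))*cos(s)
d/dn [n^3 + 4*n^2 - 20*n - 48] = 3*n^2 + 8*n - 20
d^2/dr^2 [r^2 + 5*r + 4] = 2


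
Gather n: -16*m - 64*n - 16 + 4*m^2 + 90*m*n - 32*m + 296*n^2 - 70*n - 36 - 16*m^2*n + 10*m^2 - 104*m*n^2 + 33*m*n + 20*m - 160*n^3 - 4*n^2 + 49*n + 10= 14*m^2 - 28*m - 160*n^3 + n^2*(292 - 104*m) + n*(-16*m^2 + 123*m - 85) - 42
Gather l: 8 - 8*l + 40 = 48 - 8*l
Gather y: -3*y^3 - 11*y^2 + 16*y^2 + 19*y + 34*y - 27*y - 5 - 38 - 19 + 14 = -3*y^3 + 5*y^2 + 26*y - 48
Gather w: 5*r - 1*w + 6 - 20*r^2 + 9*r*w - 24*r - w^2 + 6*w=-20*r^2 - 19*r - w^2 + w*(9*r + 5) + 6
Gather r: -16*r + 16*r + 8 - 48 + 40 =0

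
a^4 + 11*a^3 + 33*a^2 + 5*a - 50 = (a - 1)*(a + 2)*(a + 5)^2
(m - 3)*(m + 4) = m^2 + m - 12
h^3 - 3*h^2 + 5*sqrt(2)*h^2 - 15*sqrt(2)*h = h*(h - 3)*(h + 5*sqrt(2))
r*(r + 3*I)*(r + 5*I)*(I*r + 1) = I*r^4 - 7*r^3 - 7*I*r^2 - 15*r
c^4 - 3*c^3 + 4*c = c*(c - 2)^2*(c + 1)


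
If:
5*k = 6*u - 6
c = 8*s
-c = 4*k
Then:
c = 24/5 - 24*u/5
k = 6*u/5 - 6/5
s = 3/5 - 3*u/5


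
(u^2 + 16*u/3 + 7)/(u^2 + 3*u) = (u + 7/3)/u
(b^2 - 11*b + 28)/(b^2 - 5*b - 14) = (b - 4)/(b + 2)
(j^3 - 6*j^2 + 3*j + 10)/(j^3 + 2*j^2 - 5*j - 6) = (j - 5)/(j + 3)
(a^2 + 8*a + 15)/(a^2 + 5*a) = (a + 3)/a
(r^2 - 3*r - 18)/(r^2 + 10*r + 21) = (r - 6)/(r + 7)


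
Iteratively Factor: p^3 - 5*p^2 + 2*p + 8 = (p - 2)*(p^2 - 3*p - 4) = (p - 4)*(p - 2)*(p + 1)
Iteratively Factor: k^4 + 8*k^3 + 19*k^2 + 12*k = (k + 4)*(k^3 + 4*k^2 + 3*k) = (k + 1)*(k + 4)*(k^2 + 3*k) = k*(k + 1)*(k + 4)*(k + 3)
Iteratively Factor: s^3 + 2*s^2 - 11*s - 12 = (s - 3)*(s^2 + 5*s + 4) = (s - 3)*(s + 4)*(s + 1)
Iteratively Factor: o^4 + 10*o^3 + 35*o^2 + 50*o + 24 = (o + 4)*(o^3 + 6*o^2 + 11*o + 6) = (o + 2)*(o + 4)*(o^2 + 4*o + 3) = (o + 2)*(o + 3)*(o + 4)*(o + 1)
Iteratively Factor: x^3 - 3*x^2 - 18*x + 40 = (x - 2)*(x^2 - x - 20) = (x - 5)*(x - 2)*(x + 4)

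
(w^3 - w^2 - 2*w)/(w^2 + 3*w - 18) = w*(w^2 - w - 2)/(w^2 + 3*w - 18)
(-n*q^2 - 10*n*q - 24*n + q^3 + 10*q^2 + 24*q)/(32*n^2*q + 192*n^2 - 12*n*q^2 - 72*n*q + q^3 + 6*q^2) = (-n*q - 4*n + q^2 + 4*q)/(32*n^2 - 12*n*q + q^2)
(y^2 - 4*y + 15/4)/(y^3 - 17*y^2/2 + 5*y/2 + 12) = (y - 5/2)/(y^2 - 7*y - 8)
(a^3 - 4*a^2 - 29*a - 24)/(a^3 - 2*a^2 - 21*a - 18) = (a - 8)/(a - 6)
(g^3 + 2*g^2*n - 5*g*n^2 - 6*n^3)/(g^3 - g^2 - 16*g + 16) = (g^3 + 2*g^2*n - 5*g*n^2 - 6*n^3)/(g^3 - g^2 - 16*g + 16)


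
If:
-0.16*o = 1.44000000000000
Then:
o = -9.00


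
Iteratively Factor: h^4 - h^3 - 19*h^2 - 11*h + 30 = (h + 3)*(h^3 - 4*h^2 - 7*h + 10) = (h - 1)*(h + 3)*(h^2 - 3*h - 10) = (h - 1)*(h + 2)*(h + 3)*(h - 5)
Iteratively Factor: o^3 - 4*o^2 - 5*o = (o)*(o^2 - 4*o - 5) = o*(o - 5)*(o + 1)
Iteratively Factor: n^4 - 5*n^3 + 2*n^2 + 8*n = (n - 4)*(n^3 - n^2 - 2*n) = n*(n - 4)*(n^2 - n - 2) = n*(n - 4)*(n + 1)*(n - 2)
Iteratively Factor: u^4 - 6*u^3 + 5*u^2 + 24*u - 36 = (u - 3)*(u^3 - 3*u^2 - 4*u + 12) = (u - 3)^2*(u^2 - 4) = (u - 3)^2*(u + 2)*(u - 2)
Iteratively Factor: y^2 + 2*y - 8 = (y + 4)*(y - 2)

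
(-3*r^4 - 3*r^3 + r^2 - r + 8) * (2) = -6*r^4 - 6*r^3 + 2*r^2 - 2*r + 16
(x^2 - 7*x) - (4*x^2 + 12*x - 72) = -3*x^2 - 19*x + 72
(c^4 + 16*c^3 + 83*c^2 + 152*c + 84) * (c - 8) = c^5 + 8*c^4 - 45*c^3 - 512*c^2 - 1132*c - 672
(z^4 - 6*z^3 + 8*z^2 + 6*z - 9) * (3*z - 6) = 3*z^5 - 24*z^4 + 60*z^3 - 30*z^2 - 63*z + 54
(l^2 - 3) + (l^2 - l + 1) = 2*l^2 - l - 2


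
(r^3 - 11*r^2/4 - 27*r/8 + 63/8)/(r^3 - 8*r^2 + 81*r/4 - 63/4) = (4*r + 7)/(2*(2*r - 7))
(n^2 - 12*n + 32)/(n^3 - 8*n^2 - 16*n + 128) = 1/(n + 4)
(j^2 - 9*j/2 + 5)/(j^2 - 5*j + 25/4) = 2*(j - 2)/(2*j - 5)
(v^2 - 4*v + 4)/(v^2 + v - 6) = (v - 2)/(v + 3)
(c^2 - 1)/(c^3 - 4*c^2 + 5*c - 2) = (c + 1)/(c^2 - 3*c + 2)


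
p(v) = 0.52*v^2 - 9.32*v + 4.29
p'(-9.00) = -18.68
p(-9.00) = 130.29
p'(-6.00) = -15.56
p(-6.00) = 78.93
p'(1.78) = -7.47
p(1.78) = -10.65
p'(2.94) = -6.26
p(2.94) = -18.62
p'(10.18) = 1.27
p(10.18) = -36.70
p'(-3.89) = -13.37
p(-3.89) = 48.41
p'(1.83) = -7.42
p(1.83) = -11.02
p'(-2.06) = -11.46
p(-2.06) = 25.70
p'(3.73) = -5.44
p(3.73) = -23.24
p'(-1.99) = -11.39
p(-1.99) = 24.90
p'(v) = 1.04*v - 9.32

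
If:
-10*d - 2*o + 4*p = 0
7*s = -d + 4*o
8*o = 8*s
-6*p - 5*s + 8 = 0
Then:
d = 24/37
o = -8/37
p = 56/37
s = -8/37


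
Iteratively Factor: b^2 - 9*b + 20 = (b - 4)*(b - 5)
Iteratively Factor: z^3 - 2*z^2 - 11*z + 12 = (z + 3)*(z^2 - 5*z + 4) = (z - 4)*(z + 3)*(z - 1)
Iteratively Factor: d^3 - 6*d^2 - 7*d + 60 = (d - 5)*(d^2 - d - 12) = (d - 5)*(d - 4)*(d + 3)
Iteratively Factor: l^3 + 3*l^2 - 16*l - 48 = (l - 4)*(l^2 + 7*l + 12) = (l - 4)*(l + 3)*(l + 4)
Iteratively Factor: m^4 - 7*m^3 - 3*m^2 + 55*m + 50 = (m - 5)*(m^3 - 2*m^2 - 13*m - 10) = (m - 5)*(m + 2)*(m^2 - 4*m - 5) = (m - 5)*(m + 1)*(m + 2)*(m - 5)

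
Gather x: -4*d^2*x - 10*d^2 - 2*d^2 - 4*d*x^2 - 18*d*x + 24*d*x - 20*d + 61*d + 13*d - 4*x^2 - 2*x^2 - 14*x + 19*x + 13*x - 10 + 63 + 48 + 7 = -12*d^2 + 54*d + x^2*(-4*d - 6) + x*(-4*d^2 + 6*d + 18) + 108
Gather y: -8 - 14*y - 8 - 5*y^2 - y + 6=-5*y^2 - 15*y - 10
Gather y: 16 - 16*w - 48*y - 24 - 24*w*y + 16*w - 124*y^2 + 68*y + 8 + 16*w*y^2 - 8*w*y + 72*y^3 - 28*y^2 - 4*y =72*y^3 + y^2*(16*w - 152) + y*(16 - 32*w)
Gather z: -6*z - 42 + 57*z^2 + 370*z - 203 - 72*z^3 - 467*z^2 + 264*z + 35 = -72*z^3 - 410*z^2 + 628*z - 210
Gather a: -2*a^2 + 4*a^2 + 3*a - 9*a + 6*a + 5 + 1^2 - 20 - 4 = 2*a^2 - 18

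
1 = 1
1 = 1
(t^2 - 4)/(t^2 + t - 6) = (t + 2)/(t + 3)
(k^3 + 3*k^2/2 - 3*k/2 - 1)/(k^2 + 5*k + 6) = (2*k^2 - k - 1)/(2*(k + 3))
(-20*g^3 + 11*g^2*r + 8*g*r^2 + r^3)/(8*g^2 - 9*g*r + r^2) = (20*g^2 + 9*g*r + r^2)/(-8*g + r)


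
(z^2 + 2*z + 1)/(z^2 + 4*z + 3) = (z + 1)/(z + 3)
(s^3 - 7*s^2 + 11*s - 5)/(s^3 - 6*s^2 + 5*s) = (s - 1)/s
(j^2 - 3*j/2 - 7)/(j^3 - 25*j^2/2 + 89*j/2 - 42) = (2*j^2 - 3*j - 14)/(2*j^3 - 25*j^2 + 89*j - 84)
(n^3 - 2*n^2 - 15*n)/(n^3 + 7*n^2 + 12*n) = (n - 5)/(n + 4)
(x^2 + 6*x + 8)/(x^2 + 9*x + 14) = (x + 4)/(x + 7)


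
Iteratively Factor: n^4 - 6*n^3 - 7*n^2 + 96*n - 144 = (n - 4)*(n^3 - 2*n^2 - 15*n + 36) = (n - 4)*(n - 3)*(n^2 + n - 12) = (n - 4)*(n - 3)*(n + 4)*(n - 3)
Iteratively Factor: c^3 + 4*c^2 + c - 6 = (c + 3)*(c^2 + c - 2) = (c - 1)*(c + 3)*(c + 2)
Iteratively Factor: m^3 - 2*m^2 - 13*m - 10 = (m - 5)*(m^2 + 3*m + 2) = (m - 5)*(m + 1)*(m + 2)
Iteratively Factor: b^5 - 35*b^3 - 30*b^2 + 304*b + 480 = (b - 5)*(b^4 + 5*b^3 - 10*b^2 - 80*b - 96) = (b - 5)*(b + 3)*(b^3 + 2*b^2 - 16*b - 32) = (b - 5)*(b + 2)*(b + 3)*(b^2 - 16) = (b - 5)*(b - 4)*(b + 2)*(b + 3)*(b + 4)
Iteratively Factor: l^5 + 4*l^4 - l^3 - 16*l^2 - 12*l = (l + 2)*(l^4 + 2*l^3 - 5*l^2 - 6*l) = (l + 2)*(l + 3)*(l^3 - l^2 - 2*l) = (l - 2)*(l + 2)*(l + 3)*(l^2 + l) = (l - 2)*(l + 1)*(l + 2)*(l + 3)*(l)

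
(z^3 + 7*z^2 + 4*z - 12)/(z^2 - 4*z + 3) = (z^2 + 8*z + 12)/(z - 3)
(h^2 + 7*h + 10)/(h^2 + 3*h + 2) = (h + 5)/(h + 1)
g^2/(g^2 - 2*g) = g/(g - 2)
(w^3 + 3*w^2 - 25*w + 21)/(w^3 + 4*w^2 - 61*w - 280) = (w^2 - 4*w + 3)/(w^2 - 3*w - 40)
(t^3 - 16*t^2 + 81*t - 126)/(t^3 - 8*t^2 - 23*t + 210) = (t - 3)/(t + 5)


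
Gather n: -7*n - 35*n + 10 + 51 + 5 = 66 - 42*n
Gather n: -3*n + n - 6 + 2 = -2*n - 4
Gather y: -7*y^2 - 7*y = -7*y^2 - 7*y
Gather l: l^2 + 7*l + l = l^2 + 8*l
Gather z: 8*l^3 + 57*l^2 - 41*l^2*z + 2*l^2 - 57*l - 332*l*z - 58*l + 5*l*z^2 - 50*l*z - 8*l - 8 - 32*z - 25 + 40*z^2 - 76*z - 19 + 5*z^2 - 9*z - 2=8*l^3 + 59*l^2 - 123*l + z^2*(5*l + 45) + z*(-41*l^2 - 382*l - 117) - 54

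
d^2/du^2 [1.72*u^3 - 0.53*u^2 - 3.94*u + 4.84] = 10.32*u - 1.06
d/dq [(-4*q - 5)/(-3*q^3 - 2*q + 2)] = (12*q^3 + 8*q - (4*q + 5)*(9*q^2 + 2) - 8)/(3*q^3 + 2*q - 2)^2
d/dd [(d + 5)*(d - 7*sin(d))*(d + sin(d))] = (d + 5)*(d - 7*sin(d))*(cos(d) + 1) - (d + 5)*(d + sin(d))*(7*cos(d) - 1) + (d - 7*sin(d))*(d + sin(d))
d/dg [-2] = 0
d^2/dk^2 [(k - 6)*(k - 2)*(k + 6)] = 6*k - 4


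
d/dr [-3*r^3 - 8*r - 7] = -9*r^2 - 8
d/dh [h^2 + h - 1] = 2*h + 1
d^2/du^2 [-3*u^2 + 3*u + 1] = -6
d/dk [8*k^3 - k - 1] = 24*k^2 - 1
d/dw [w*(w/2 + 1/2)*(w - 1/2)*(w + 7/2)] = 2*w^3 + 6*w^2 + 5*w/4 - 7/8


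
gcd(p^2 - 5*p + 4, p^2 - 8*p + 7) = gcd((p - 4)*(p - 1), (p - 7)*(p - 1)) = p - 1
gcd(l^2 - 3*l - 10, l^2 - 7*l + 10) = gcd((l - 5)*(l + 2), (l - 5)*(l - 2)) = l - 5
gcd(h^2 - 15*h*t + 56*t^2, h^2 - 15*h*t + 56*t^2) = h^2 - 15*h*t + 56*t^2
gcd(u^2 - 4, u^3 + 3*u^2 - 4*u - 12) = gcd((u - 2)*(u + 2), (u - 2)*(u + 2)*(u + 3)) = u^2 - 4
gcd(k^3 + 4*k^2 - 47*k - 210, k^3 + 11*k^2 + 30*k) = k^2 + 11*k + 30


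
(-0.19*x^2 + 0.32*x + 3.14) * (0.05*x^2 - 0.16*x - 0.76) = -0.0095*x^4 + 0.0464*x^3 + 0.2502*x^2 - 0.7456*x - 2.3864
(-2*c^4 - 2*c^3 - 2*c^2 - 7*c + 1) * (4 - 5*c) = 10*c^5 + 2*c^4 + 2*c^3 + 27*c^2 - 33*c + 4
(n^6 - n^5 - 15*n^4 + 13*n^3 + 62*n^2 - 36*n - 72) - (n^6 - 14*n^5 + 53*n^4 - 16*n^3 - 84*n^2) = 13*n^5 - 68*n^4 + 29*n^3 + 146*n^2 - 36*n - 72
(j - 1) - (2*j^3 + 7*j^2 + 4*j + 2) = -2*j^3 - 7*j^2 - 3*j - 3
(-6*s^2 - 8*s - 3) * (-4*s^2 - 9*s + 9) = 24*s^4 + 86*s^3 + 30*s^2 - 45*s - 27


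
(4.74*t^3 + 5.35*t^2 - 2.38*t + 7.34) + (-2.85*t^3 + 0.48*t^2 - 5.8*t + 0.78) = 1.89*t^3 + 5.83*t^2 - 8.18*t + 8.12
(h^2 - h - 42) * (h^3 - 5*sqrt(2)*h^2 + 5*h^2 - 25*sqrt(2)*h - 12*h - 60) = h^5 - 5*sqrt(2)*h^4 + 4*h^4 - 59*h^3 - 20*sqrt(2)*h^3 - 258*h^2 + 235*sqrt(2)*h^2 + 564*h + 1050*sqrt(2)*h + 2520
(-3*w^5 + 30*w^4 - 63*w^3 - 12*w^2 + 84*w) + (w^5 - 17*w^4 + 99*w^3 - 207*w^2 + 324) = -2*w^5 + 13*w^4 + 36*w^3 - 219*w^2 + 84*w + 324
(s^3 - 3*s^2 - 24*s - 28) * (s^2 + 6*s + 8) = s^5 + 3*s^4 - 34*s^3 - 196*s^2 - 360*s - 224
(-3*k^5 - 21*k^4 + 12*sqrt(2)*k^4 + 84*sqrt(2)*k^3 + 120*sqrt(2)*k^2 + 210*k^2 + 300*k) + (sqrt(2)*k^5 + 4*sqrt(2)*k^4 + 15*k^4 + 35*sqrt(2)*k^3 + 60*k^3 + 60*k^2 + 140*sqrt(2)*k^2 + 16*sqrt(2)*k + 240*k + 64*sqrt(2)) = -3*k^5 + sqrt(2)*k^5 - 6*k^4 + 16*sqrt(2)*k^4 + 60*k^3 + 119*sqrt(2)*k^3 + 270*k^2 + 260*sqrt(2)*k^2 + 16*sqrt(2)*k + 540*k + 64*sqrt(2)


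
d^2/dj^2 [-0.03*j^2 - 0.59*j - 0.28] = -0.0600000000000000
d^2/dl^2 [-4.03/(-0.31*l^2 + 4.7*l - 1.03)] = (-0.774566*l^2 + 11.74342*l + 4.03*(0.62*l - 4.7)*(1.24*l - 9.4) - 2.573558)/(0.31*l^2 - 4.7*l + 1.03)^3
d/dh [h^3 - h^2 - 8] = h*(3*h - 2)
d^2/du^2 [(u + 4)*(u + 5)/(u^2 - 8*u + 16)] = 2*(17*u + 148)/(u^4 - 16*u^3 + 96*u^2 - 256*u + 256)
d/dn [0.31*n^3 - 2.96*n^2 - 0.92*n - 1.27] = 0.93*n^2 - 5.92*n - 0.92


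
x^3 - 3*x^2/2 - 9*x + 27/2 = (x - 3)*(x - 3/2)*(x + 3)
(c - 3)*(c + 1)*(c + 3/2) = c^3 - c^2/2 - 6*c - 9/2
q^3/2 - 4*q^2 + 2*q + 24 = (q/2 + 1)*(q - 6)*(q - 4)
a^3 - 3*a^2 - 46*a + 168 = (a - 6)*(a - 4)*(a + 7)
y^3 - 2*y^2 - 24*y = y*(y - 6)*(y + 4)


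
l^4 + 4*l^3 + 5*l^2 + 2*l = l*(l + 1)^2*(l + 2)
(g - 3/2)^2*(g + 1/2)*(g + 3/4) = g^4 - 7*g^3/4 - 9*g^2/8 + 27*g/16 + 27/32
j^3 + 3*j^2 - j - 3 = (j - 1)*(j + 1)*(j + 3)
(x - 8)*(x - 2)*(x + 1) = x^3 - 9*x^2 + 6*x + 16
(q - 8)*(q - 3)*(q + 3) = q^3 - 8*q^2 - 9*q + 72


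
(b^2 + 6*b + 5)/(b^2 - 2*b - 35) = (b + 1)/(b - 7)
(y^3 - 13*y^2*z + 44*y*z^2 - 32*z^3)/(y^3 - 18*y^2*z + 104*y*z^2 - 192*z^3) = (y - z)/(y - 6*z)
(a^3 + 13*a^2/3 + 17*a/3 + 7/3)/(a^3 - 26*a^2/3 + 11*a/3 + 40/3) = (3*a^2 + 10*a + 7)/(3*a^2 - 29*a + 40)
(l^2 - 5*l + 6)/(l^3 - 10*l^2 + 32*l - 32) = (l - 3)/(l^2 - 8*l + 16)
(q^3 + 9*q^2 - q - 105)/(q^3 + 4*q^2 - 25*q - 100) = (q^2 + 4*q - 21)/(q^2 - q - 20)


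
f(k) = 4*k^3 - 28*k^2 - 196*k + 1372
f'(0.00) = -196.00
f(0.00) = 1372.00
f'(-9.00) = 1280.00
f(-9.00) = -2048.00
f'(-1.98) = -38.08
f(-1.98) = 1619.26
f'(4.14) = -222.16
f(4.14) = 364.48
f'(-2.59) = 29.54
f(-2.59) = 1622.32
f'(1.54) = -253.78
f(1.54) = 1018.36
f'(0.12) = -202.55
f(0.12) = 1348.08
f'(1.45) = -251.97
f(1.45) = 1041.12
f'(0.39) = -216.01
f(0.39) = 1291.54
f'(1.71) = -256.67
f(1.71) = 974.97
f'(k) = 12*k^2 - 56*k - 196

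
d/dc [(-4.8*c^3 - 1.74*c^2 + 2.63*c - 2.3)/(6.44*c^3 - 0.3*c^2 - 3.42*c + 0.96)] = (1.4210854715202e-14*c^5 + 12.6456*c^4 - 1.04240000000001*c^3 + 37.3518*c^2 - 4.7208*c - 5.3412)/(41.4736*c^6 - 3.864*c^5 - 43.9596*c^4 + 14.4168*c^3 + 11.1204*c^2 - 6.5664*c + 0.9216)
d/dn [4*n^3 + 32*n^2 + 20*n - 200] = 12*n^2 + 64*n + 20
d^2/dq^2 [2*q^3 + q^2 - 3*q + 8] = 12*q + 2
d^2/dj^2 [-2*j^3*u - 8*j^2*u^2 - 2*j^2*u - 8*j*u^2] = 4*u*(-3*j - 4*u - 1)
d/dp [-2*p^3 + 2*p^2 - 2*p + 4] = -6*p^2 + 4*p - 2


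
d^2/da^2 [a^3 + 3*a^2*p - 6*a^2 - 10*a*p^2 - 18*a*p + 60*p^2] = 6*a + 6*p - 12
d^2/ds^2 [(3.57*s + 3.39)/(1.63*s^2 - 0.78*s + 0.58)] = ((3.26*s - 0.78)*(3.57*s + 3.39)*(6.52*s - 1.56) - (34.9146*s + 5.4822)*(1.63*s^2 - 0.78*s + 0.58))/(1.63*s^2 - 0.78*s + 0.58)^3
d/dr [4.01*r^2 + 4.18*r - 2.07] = 8.02*r + 4.18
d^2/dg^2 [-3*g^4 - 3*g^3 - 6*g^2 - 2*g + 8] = -36*g^2 - 18*g - 12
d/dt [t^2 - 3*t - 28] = 2*t - 3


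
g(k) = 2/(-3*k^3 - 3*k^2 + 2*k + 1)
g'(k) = 2*(9*k^2 + 6*k - 2)/(-3*k^3 - 3*k^2 + 2*k + 1)^2 = 2*(9*k^2 + 6*k - 2)/(3*k^3 + 3*k^2 - 2*k - 1)^2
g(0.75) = -4.41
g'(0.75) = 73.66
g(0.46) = 2.01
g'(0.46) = 5.40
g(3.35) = -0.01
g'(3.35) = 0.01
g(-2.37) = 0.10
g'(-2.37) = 0.18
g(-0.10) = 2.59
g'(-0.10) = -8.40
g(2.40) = -0.04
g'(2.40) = 0.05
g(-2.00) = 0.22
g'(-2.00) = 0.54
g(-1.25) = -6.10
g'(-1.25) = 84.75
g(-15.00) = 0.00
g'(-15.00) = 0.00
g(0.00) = 2.00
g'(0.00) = -4.00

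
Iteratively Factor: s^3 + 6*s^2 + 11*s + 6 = (s + 2)*(s^2 + 4*s + 3) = (s + 1)*(s + 2)*(s + 3)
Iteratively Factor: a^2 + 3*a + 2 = (a + 1)*(a + 2)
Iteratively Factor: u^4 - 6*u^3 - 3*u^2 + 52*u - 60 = (u - 2)*(u^3 - 4*u^2 - 11*u + 30) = (u - 5)*(u - 2)*(u^2 + u - 6) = (u - 5)*(u - 2)^2*(u + 3)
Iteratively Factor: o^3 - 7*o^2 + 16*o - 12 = (o - 2)*(o^2 - 5*o + 6) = (o - 2)^2*(o - 3)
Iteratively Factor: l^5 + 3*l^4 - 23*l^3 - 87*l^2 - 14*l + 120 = (l - 5)*(l^4 + 8*l^3 + 17*l^2 - 2*l - 24) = (l - 5)*(l + 2)*(l^3 + 6*l^2 + 5*l - 12) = (l - 5)*(l - 1)*(l + 2)*(l^2 + 7*l + 12) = (l - 5)*(l - 1)*(l + 2)*(l + 4)*(l + 3)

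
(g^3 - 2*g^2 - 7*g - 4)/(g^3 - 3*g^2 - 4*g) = (g + 1)/g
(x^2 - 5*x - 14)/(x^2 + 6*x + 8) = (x - 7)/(x + 4)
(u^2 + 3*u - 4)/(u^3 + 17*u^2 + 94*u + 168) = (u - 1)/(u^2 + 13*u + 42)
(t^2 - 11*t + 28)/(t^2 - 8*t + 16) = (t - 7)/(t - 4)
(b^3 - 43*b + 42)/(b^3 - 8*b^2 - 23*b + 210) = (b^2 + 6*b - 7)/(b^2 - 2*b - 35)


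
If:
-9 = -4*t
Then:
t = 9/4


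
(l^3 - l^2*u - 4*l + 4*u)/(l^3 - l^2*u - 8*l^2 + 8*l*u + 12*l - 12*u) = (l + 2)/(l - 6)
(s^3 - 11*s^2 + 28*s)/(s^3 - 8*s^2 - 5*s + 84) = s/(s + 3)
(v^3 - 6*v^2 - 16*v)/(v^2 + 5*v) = (v^2 - 6*v - 16)/(v + 5)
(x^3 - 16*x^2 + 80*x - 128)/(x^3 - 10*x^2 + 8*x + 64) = (x - 4)/(x + 2)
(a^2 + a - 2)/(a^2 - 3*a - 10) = (a - 1)/(a - 5)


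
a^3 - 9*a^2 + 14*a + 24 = (a - 6)*(a - 4)*(a + 1)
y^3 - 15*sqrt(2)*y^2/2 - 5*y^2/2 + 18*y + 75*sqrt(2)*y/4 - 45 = (y - 5/2)*(y - 6*sqrt(2))*(y - 3*sqrt(2)/2)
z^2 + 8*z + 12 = (z + 2)*(z + 6)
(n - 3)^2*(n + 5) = n^3 - n^2 - 21*n + 45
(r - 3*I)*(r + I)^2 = r^3 - I*r^2 + 5*r + 3*I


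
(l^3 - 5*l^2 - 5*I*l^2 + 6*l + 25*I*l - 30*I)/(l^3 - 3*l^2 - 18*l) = (l^3 - 5*l^2*(1 + I) + l*(6 + 25*I) - 30*I)/(l*(l^2 - 3*l - 18))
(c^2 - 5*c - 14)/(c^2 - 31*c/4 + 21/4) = 4*(c + 2)/(4*c - 3)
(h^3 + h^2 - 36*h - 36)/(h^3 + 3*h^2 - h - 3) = (h^2 - 36)/(h^2 + 2*h - 3)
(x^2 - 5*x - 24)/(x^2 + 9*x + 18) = (x - 8)/(x + 6)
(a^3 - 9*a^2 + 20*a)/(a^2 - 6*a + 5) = a*(a - 4)/(a - 1)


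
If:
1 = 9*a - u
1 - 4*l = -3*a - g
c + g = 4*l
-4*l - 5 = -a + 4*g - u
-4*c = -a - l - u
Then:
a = -17/3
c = -16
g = -28/3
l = -19/3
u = -52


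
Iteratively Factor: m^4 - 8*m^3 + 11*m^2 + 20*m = (m + 1)*(m^3 - 9*m^2 + 20*m) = m*(m + 1)*(m^2 - 9*m + 20) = m*(m - 4)*(m + 1)*(m - 5)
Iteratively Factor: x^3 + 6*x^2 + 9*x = (x + 3)*(x^2 + 3*x) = (x + 3)^2*(x)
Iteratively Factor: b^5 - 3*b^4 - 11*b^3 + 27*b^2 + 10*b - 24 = (b + 1)*(b^4 - 4*b^3 - 7*b^2 + 34*b - 24) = (b - 2)*(b + 1)*(b^3 - 2*b^2 - 11*b + 12) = (b - 4)*(b - 2)*(b + 1)*(b^2 + 2*b - 3) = (b - 4)*(b - 2)*(b - 1)*(b + 1)*(b + 3)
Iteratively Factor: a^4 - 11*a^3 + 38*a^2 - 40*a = (a - 4)*(a^3 - 7*a^2 + 10*a) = (a - 4)*(a - 2)*(a^2 - 5*a) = (a - 5)*(a - 4)*(a - 2)*(a)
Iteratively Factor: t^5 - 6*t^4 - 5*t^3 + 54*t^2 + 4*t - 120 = (t + 2)*(t^4 - 8*t^3 + 11*t^2 + 32*t - 60) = (t - 3)*(t + 2)*(t^3 - 5*t^2 - 4*t + 20) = (t - 3)*(t + 2)^2*(t^2 - 7*t + 10) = (t - 5)*(t - 3)*(t + 2)^2*(t - 2)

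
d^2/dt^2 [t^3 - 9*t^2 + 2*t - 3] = 6*t - 18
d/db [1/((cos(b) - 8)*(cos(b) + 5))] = (2*cos(b) - 3)*sin(b)/((cos(b) - 8)^2*(cos(b) + 5)^2)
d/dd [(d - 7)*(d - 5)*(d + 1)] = 3*d^2 - 22*d + 23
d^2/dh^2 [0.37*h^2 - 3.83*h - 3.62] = 0.740000000000000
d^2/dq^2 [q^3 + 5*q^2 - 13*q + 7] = 6*q + 10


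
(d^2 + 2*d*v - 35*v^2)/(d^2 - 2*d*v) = (d^2 + 2*d*v - 35*v^2)/(d*(d - 2*v))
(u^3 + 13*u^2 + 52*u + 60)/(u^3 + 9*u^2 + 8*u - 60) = (u + 2)/(u - 2)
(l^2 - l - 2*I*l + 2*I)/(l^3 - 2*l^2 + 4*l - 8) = (l - 1)/(l^2 + 2*l*(-1 + I) - 4*I)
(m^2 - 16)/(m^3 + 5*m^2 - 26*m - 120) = (m - 4)/(m^2 + m - 30)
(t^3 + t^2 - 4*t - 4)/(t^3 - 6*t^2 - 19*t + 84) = (t^3 + t^2 - 4*t - 4)/(t^3 - 6*t^2 - 19*t + 84)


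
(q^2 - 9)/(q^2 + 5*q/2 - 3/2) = 2*(q - 3)/(2*q - 1)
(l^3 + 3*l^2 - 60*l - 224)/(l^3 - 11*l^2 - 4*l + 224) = (l + 7)/(l - 7)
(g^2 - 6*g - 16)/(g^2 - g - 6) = (g - 8)/(g - 3)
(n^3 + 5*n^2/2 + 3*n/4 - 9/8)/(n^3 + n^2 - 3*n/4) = (n + 3/2)/n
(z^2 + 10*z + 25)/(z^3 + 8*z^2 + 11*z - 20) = (z + 5)/(z^2 + 3*z - 4)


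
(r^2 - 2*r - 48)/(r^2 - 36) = (r - 8)/(r - 6)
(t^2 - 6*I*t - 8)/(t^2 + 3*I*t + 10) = (t - 4*I)/(t + 5*I)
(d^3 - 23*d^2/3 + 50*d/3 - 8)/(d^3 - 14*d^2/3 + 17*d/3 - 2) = (d - 4)/(d - 1)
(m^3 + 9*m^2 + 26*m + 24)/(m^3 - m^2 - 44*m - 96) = (m + 2)/(m - 8)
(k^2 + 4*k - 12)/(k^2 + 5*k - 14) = (k + 6)/(k + 7)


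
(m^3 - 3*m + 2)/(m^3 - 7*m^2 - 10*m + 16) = (m - 1)/(m - 8)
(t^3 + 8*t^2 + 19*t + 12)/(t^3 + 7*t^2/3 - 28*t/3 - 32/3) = 3*(t + 3)/(3*t - 8)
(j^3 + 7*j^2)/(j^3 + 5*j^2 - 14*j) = j/(j - 2)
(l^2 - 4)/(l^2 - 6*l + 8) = (l + 2)/(l - 4)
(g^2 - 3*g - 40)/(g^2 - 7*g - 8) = (g + 5)/(g + 1)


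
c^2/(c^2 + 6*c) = c/(c + 6)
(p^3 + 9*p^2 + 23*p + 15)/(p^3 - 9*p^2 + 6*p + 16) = (p^2 + 8*p + 15)/(p^2 - 10*p + 16)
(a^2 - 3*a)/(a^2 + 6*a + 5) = a*(a - 3)/(a^2 + 6*a + 5)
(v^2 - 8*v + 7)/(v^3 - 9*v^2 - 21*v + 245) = (v - 1)/(v^2 - 2*v - 35)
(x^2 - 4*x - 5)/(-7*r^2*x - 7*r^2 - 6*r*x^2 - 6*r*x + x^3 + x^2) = (x - 5)/(-7*r^2 - 6*r*x + x^2)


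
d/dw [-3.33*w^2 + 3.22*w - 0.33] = 3.22 - 6.66*w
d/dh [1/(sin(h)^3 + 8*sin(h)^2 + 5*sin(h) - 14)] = -(3*sin(h)^2 + 16*sin(h) + 5)*cos(h)/(sin(h)^3 + 8*sin(h)^2 + 5*sin(h) - 14)^2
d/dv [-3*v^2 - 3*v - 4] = -6*v - 3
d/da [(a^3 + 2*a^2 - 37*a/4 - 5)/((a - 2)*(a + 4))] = (a^2 - 4*a + 21/4)/(a^2 - 4*a + 4)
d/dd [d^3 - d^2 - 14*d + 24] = 3*d^2 - 2*d - 14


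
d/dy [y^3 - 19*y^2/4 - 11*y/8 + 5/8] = 3*y^2 - 19*y/2 - 11/8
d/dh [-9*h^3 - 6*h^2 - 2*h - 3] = -27*h^2 - 12*h - 2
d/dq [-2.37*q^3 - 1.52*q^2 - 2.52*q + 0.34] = -7.11*q^2 - 3.04*q - 2.52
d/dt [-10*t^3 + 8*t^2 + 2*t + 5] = -30*t^2 + 16*t + 2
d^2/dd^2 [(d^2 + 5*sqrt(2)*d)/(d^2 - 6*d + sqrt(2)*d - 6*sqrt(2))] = 4*(2*sqrt(2)*d^3 + 3*d^3 + 9*sqrt(2)*d^2 + 90*d - 144 + 30*sqrt(2))/(d^6 - 18*d^5 + 3*sqrt(2)*d^5 - 54*sqrt(2)*d^4 + 114*d^4 - 324*d^3 + 326*sqrt(2)*d^3 - 684*sqrt(2)*d^2 + 648*d^2 - 1296*d + 216*sqrt(2)*d - 432*sqrt(2))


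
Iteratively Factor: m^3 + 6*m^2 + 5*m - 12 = (m + 4)*(m^2 + 2*m - 3) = (m - 1)*(m + 4)*(m + 3)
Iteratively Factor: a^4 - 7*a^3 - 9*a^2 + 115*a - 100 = (a + 4)*(a^3 - 11*a^2 + 35*a - 25) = (a - 5)*(a + 4)*(a^2 - 6*a + 5) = (a - 5)*(a - 1)*(a + 4)*(a - 5)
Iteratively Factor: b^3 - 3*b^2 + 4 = (b - 2)*(b^2 - b - 2) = (b - 2)*(b + 1)*(b - 2)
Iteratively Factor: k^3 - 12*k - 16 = (k + 2)*(k^2 - 2*k - 8) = (k - 4)*(k + 2)*(k + 2)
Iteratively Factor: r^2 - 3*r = (r - 3)*(r)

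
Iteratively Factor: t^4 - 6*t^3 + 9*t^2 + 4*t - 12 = (t - 2)*(t^3 - 4*t^2 + t + 6) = (t - 2)*(t + 1)*(t^2 - 5*t + 6) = (t - 2)^2*(t + 1)*(t - 3)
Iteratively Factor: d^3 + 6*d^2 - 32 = (d + 4)*(d^2 + 2*d - 8) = (d - 2)*(d + 4)*(d + 4)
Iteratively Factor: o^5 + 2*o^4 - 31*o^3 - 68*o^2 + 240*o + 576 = (o + 4)*(o^4 - 2*o^3 - 23*o^2 + 24*o + 144) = (o - 4)*(o + 4)*(o^3 + 2*o^2 - 15*o - 36) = (o - 4)^2*(o + 4)*(o^2 + 6*o + 9) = (o - 4)^2*(o + 3)*(o + 4)*(o + 3)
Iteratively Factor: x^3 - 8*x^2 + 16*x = (x - 4)*(x^2 - 4*x) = (x - 4)^2*(x)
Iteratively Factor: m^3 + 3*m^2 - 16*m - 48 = (m - 4)*(m^2 + 7*m + 12) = (m - 4)*(m + 4)*(m + 3)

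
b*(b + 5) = b^2 + 5*b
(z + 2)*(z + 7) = z^2 + 9*z + 14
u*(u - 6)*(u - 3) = u^3 - 9*u^2 + 18*u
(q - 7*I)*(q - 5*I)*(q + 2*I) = q^3 - 10*I*q^2 - 11*q - 70*I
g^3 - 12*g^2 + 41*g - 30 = (g - 6)*(g - 5)*(g - 1)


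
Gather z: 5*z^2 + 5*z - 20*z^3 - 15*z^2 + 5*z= -20*z^3 - 10*z^2 + 10*z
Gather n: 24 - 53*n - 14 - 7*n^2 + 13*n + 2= -7*n^2 - 40*n + 12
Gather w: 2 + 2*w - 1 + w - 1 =3*w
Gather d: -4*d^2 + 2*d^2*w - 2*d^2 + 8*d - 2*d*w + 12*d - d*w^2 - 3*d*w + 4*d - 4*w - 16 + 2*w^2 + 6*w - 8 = d^2*(2*w - 6) + d*(-w^2 - 5*w + 24) + 2*w^2 + 2*w - 24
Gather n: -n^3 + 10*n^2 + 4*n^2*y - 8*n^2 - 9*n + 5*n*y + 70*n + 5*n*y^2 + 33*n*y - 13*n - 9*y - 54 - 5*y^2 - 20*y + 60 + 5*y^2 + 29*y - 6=-n^3 + n^2*(4*y + 2) + n*(5*y^2 + 38*y + 48)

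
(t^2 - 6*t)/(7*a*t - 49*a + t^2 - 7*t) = t*(t - 6)/(7*a*t - 49*a + t^2 - 7*t)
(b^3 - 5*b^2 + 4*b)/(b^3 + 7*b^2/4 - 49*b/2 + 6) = 4*b*(b - 1)/(4*b^2 + 23*b - 6)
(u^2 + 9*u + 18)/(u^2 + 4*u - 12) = (u + 3)/(u - 2)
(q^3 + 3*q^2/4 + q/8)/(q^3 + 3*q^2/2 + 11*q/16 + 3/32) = 4*q/(4*q + 3)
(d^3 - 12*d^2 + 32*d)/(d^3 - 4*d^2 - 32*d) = (d - 4)/(d + 4)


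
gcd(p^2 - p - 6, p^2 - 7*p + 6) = 1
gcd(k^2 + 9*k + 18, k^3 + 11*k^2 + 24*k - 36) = k + 6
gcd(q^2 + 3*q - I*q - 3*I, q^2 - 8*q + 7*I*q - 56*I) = 1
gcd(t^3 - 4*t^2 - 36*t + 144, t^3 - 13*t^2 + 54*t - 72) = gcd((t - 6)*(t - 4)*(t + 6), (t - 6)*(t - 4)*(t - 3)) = t^2 - 10*t + 24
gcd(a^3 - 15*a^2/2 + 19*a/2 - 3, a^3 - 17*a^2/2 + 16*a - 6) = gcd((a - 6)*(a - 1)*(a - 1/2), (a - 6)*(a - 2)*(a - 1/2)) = a^2 - 13*a/2 + 3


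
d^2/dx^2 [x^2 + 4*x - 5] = 2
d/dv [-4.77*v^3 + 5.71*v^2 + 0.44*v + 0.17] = -14.31*v^2 + 11.42*v + 0.44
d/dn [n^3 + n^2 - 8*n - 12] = 3*n^2 + 2*n - 8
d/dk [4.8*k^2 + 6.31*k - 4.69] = 9.6*k + 6.31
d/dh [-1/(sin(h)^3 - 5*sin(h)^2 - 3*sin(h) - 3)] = -(10*sin(h) + 3*cos(h)^2)*cos(h)/(-sin(h)^3 + 5*sin(h)^2 + 3*sin(h) + 3)^2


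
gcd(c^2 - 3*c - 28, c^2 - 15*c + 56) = c - 7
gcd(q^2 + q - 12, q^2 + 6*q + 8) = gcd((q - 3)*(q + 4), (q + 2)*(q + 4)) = q + 4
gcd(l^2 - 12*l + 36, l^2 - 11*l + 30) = l - 6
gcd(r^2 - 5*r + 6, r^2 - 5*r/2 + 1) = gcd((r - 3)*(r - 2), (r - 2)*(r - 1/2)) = r - 2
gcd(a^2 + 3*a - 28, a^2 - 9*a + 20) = a - 4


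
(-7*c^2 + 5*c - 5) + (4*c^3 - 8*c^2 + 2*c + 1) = 4*c^3 - 15*c^2 + 7*c - 4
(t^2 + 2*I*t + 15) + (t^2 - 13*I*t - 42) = 2*t^2 - 11*I*t - 27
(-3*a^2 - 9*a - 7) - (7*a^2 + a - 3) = -10*a^2 - 10*a - 4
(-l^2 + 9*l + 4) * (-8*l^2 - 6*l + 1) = 8*l^4 - 66*l^3 - 87*l^2 - 15*l + 4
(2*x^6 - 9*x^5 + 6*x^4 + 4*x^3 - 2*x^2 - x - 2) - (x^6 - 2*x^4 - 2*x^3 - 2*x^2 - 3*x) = x^6 - 9*x^5 + 8*x^4 + 6*x^3 + 2*x - 2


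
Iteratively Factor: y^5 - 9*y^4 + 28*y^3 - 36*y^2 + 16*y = (y - 1)*(y^4 - 8*y^3 + 20*y^2 - 16*y) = y*(y - 1)*(y^3 - 8*y^2 + 20*y - 16) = y*(y - 2)*(y - 1)*(y^2 - 6*y + 8) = y*(y - 2)^2*(y - 1)*(y - 4)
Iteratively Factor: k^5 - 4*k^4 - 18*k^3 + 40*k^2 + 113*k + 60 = (k - 5)*(k^4 + k^3 - 13*k^2 - 25*k - 12) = (k - 5)*(k - 4)*(k^3 + 5*k^2 + 7*k + 3) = (k - 5)*(k - 4)*(k + 1)*(k^2 + 4*k + 3) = (k - 5)*(k - 4)*(k + 1)^2*(k + 3)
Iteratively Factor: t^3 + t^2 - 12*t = (t)*(t^2 + t - 12) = t*(t - 3)*(t + 4)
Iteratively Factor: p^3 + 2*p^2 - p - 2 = (p + 1)*(p^2 + p - 2) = (p - 1)*(p + 1)*(p + 2)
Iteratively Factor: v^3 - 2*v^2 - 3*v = (v + 1)*(v^2 - 3*v) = (v - 3)*(v + 1)*(v)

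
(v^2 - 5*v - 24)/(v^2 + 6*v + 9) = (v - 8)/(v + 3)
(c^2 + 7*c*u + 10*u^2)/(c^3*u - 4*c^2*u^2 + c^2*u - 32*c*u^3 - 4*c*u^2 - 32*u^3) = (-c^2 - 7*c*u - 10*u^2)/(u*(-c^3 + 4*c^2*u - c^2 + 32*c*u^2 + 4*c*u + 32*u^2))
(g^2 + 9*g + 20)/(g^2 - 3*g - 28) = (g + 5)/(g - 7)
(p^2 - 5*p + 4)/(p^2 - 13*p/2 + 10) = 2*(p - 1)/(2*p - 5)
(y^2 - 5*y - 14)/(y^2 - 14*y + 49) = (y + 2)/(y - 7)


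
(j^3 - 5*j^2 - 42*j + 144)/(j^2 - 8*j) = j + 3 - 18/j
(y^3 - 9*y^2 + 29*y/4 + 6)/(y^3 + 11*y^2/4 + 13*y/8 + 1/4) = 2*(2*y^2 - 19*y + 24)/(4*y^2 + 9*y + 2)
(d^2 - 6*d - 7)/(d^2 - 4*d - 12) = (-d^2 + 6*d + 7)/(-d^2 + 4*d + 12)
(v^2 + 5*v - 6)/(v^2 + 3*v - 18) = (v - 1)/(v - 3)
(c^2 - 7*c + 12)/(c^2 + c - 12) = (c - 4)/(c + 4)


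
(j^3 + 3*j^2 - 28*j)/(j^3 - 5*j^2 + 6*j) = (j^2 + 3*j - 28)/(j^2 - 5*j + 6)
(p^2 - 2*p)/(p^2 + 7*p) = (p - 2)/(p + 7)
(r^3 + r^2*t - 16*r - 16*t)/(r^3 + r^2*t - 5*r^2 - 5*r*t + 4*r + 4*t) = (r + 4)/(r - 1)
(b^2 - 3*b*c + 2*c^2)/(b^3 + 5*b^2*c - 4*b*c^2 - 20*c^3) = (b - c)/(b^2 + 7*b*c + 10*c^2)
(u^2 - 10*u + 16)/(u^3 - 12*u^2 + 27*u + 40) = (u - 2)/(u^2 - 4*u - 5)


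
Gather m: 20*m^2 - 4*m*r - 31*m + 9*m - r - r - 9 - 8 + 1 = 20*m^2 + m*(-4*r - 22) - 2*r - 16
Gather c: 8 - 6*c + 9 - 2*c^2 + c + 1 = -2*c^2 - 5*c + 18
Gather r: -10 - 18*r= -18*r - 10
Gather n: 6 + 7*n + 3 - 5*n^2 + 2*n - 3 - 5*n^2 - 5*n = -10*n^2 + 4*n + 6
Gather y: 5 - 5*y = 5 - 5*y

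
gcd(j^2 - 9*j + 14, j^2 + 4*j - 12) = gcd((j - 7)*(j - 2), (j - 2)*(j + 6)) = j - 2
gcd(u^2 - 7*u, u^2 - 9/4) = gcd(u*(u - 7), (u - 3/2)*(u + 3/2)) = 1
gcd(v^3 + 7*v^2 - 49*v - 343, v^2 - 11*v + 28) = v - 7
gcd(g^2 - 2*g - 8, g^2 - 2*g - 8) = g^2 - 2*g - 8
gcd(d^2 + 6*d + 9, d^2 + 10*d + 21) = d + 3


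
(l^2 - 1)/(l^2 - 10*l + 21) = (l^2 - 1)/(l^2 - 10*l + 21)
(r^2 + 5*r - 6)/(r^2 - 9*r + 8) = (r + 6)/(r - 8)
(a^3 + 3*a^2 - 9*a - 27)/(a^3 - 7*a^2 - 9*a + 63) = (a + 3)/(a - 7)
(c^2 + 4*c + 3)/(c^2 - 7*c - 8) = (c + 3)/(c - 8)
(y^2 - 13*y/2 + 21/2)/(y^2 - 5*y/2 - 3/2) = (2*y - 7)/(2*y + 1)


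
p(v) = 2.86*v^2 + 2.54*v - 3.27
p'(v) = 5.72*v + 2.54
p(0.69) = -0.16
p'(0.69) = 6.49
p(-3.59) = 24.47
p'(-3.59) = -17.99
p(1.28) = 4.67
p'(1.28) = 9.86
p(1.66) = 8.83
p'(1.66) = 12.04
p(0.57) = -0.89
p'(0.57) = 5.80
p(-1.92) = 2.40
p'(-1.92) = -8.44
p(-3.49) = 22.70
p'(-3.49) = -17.42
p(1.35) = 5.37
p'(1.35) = 10.26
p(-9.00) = 205.53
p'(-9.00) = -48.94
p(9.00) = 251.25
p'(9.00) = 54.02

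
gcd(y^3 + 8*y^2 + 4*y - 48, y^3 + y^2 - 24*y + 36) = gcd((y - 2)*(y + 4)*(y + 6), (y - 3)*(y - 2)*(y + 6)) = y^2 + 4*y - 12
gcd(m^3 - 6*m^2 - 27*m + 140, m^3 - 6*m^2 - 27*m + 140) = m^3 - 6*m^2 - 27*m + 140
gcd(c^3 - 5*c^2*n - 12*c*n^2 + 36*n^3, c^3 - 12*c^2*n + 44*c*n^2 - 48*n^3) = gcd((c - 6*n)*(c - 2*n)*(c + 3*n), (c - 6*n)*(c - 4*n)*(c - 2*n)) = c^2 - 8*c*n + 12*n^2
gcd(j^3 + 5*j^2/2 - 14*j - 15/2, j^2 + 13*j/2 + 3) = j + 1/2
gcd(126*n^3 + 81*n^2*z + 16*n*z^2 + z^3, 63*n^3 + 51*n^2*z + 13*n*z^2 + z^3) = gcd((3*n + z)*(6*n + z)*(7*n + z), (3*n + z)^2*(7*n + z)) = 21*n^2 + 10*n*z + z^2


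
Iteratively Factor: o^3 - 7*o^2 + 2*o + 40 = (o - 4)*(o^2 - 3*o - 10) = (o - 5)*(o - 4)*(o + 2)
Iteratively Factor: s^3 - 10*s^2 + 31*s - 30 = (s - 3)*(s^2 - 7*s + 10) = (s - 3)*(s - 2)*(s - 5)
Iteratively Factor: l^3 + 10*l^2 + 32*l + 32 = (l + 4)*(l^2 + 6*l + 8) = (l + 4)^2*(l + 2)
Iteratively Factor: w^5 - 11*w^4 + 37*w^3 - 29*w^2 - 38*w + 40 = (w - 2)*(w^4 - 9*w^3 + 19*w^2 + 9*w - 20) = (w - 5)*(w - 2)*(w^3 - 4*w^2 - w + 4) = (w - 5)*(w - 4)*(w - 2)*(w^2 - 1) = (w - 5)*(w - 4)*(w - 2)*(w + 1)*(w - 1)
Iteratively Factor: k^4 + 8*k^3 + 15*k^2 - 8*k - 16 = (k + 4)*(k^3 + 4*k^2 - k - 4) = (k + 1)*(k + 4)*(k^2 + 3*k - 4) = (k - 1)*(k + 1)*(k + 4)*(k + 4)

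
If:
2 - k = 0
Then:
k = 2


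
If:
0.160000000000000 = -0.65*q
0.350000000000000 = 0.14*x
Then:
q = -0.25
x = 2.50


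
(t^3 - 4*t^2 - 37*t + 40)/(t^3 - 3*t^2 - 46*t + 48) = (t + 5)/(t + 6)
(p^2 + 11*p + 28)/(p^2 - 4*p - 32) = (p + 7)/(p - 8)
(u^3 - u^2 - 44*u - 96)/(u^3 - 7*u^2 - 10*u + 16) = (u^2 + 7*u + 12)/(u^2 + u - 2)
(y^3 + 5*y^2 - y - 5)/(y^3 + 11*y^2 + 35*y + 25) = (y - 1)/(y + 5)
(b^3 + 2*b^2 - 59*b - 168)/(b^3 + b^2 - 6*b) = (b^2 - b - 56)/(b*(b - 2))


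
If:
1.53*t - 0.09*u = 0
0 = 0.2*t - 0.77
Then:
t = 3.85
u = 65.45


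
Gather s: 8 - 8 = 0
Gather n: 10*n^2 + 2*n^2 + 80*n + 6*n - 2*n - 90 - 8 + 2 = 12*n^2 + 84*n - 96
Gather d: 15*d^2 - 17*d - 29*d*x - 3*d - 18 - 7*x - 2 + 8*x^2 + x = 15*d^2 + d*(-29*x - 20) + 8*x^2 - 6*x - 20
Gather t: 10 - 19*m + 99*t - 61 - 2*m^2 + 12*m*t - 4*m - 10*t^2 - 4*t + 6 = -2*m^2 - 23*m - 10*t^2 + t*(12*m + 95) - 45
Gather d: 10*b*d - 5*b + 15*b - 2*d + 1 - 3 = 10*b + d*(10*b - 2) - 2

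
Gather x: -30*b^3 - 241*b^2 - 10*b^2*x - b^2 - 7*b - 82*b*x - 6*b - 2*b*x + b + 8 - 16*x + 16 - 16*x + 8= -30*b^3 - 242*b^2 - 12*b + x*(-10*b^2 - 84*b - 32) + 32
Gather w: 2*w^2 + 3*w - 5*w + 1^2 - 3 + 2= 2*w^2 - 2*w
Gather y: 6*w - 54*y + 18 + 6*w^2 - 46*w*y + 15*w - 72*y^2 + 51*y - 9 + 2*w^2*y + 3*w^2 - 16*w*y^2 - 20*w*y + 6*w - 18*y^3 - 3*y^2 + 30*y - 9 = 9*w^2 + 27*w - 18*y^3 + y^2*(-16*w - 75) + y*(2*w^2 - 66*w + 27)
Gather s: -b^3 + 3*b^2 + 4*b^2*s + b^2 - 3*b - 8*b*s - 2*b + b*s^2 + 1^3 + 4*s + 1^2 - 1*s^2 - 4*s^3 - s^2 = -b^3 + 4*b^2 - 5*b - 4*s^3 + s^2*(b - 2) + s*(4*b^2 - 8*b + 4) + 2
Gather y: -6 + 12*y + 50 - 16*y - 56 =-4*y - 12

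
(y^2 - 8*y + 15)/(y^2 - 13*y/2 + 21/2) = 2*(y - 5)/(2*y - 7)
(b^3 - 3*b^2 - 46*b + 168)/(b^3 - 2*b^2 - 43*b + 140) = (b - 6)/(b - 5)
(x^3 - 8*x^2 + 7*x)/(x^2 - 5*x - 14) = x*(x - 1)/(x + 2)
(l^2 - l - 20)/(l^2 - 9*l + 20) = (l + 4)/(l - 4)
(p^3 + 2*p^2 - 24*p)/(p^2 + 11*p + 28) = p*(p^2 + 2*p - 24)/(p^2 + 11*p + 28)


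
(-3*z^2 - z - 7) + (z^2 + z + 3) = -2*z^2 - 4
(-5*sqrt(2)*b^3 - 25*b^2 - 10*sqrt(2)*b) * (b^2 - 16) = -5*sqrt(2)*b^5 - 25*b^4 + 70*sqrt(2)*b^3 + 400*b^2 + 160*sqrt(2)*b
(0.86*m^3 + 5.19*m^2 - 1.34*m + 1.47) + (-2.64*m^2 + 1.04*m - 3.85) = 0.86*m^3 + 2.55*m^2 - 0.3*m - 2.38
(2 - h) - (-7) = 9 - h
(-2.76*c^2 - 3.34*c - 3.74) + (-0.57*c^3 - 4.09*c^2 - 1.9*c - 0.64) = -0.57*c^3 - 6.85*c^2 - 5.24*c - 4.38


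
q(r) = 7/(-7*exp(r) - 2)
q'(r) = 49*exp(r)/(-7*exp(r) - 2)^2 = 49*exp(r)/(7*exp(r) + 2)^2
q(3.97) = -0.02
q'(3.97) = 0.02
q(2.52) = -0.08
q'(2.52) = 0.08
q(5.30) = -0.00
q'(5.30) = 0.00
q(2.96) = -0.05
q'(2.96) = 0.05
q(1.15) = -0.29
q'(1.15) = 0.27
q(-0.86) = -1.41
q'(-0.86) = 0.84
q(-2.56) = -2.75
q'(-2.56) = 0.59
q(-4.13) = -3.31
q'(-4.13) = 0.18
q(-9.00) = -3.50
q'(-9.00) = 0.00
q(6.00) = 0.00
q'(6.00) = 0.00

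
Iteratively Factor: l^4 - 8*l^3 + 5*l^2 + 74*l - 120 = (l - 2)*(l^3 - 6*l^2 - 7*l + 60) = (l - 5)*(l - 2)*(l^2 - l - 12) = (l - 5)*(l - 2)*(l + 3)*(l - 4)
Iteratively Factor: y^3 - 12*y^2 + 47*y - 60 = (y - 5)*(y^2 - 7*y + 12) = (y - 5)*(y - 3)*(y - 4)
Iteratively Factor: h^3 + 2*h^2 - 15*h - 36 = (h + 3)*(h^2 - h - 12) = (h - 4)*(h + 3)*(h + 3)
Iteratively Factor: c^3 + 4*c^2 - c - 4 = (c + 4)*(c^2 - 1) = (c - 1)*(c + 4)*(c + 1)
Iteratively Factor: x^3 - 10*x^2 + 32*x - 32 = (x - 4)*(x^2 - 6*x + 8) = (x - 4)^2*(x - 2)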